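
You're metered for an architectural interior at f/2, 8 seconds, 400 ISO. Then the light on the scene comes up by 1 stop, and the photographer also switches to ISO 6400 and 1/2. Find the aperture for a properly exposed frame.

Scene light: 1 stop brighter.
ISO: 400 → 800 → 1600 → 3200 → 6400 — 4 stops higher (brighter).
Shutter speed: 8 → 4 → 2 → 1 → 1/2 — 4 stops shorter (darker).
Net so far: 1 stop brighter. Aperture: f/2 → f/2.8.

f/2.8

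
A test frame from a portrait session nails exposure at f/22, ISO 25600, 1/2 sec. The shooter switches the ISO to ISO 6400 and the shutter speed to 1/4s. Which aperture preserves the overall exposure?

ISO: 25600 → 12800 → 6400 — 2 stops dropped (darker).
Shutter speed: 1/2 → 1/4 — 1 stop faster (darker).
Net change so far: 3 stops darker. Offset with the aperture: f/22 → f/16 → f/11 → f/8.

f/8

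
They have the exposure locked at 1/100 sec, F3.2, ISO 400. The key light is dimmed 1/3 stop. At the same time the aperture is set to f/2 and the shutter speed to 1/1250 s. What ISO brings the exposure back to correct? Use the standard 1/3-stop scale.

ISO 2500

Scene light: 1/3 stop darker.
Aperture: f/3.2 → f/2.8 → f/2.5 → f/2.2 → f/2 — 1 1/3 stops larger aperture (brighter).
Shutter speed: 1/100 → 1/125 → 1/160 → 1/200 → 1/250 → 1/320 → 1/400 → 1/500 → 1/640 → 1/800 → 1/1000 → 1/1250 — 3 2/3 stops faster (darker).
Net so far: 2 2/3 stops darker. ISO: 400 → 500 → 640 → 800 → 1000 → 1250 → 1600 → 2000 → 2500.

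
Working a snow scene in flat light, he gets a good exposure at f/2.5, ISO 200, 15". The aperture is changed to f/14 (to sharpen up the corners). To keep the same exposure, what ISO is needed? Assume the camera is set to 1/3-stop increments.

Aperture: f/2.5 → f/2.8 → f/3.2 → f/3.5 → f/4 → f/4.5 → f/5 → f/5.6 → f/6.3 → f/7.1 → f/8 → f/9 → f/10 → f/11 → f/13 → f/14 — 5 stops narrower (darker).
Need 5 stops brighter from the ISO: 200 → 250 → 320 → 400 → 500 → 640 → 800 → 1000 → 1250 → 1600 → 2000 → 2500 → 3200 → 4000 → 5000 → 6400.

ISO 6400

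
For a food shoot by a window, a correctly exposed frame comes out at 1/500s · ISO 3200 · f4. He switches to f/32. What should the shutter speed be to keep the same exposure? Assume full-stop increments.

1/8s

Aperture: f/4 → f/5.6 → f/8 → f/11 → f/16 → f/22 → f/32 — 6 stops smaller aperture (darker).
Need 6 stops brighter from the shutter speed: 1/500 → 1/250 → 1/125 → 1/60 → 1/30 → 1/15 → 1/8.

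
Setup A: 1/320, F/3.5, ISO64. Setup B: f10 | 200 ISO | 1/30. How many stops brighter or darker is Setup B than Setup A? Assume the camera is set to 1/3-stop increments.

2 stops brighter

Aperture: f/3.5 → f/4 → f/4.5 → f/5 → f/5.6 → f/6.3 → f/7.1 → f/8 → f/9 → f/10 — 3 stops narrower (darker).
Shutter speed: 1/320 → 1/250 → 1/200 → 1/160 → 1/125 → 1/100 → 1/80 → 1/60 → 1/50 → 1/40 → 1/30 — 3 1/3 stops longer (brighter).
ISO: 64 → 80 → 100 → 125 → 160 → 200 — 1 2/3 stops higher (brighter).
Net: −3 +3 1/3 +1 2/3 = +2 stops.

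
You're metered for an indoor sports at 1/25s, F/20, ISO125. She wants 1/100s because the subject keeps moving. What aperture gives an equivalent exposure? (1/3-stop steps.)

Shutter speed: 1/25 → 1/30 → 1/40 → 1/50 → 1/60 → 1/80 → 1/100 — 2 stops shorter (darker).
Need 2 stops brighter from the aperture: f/20 → f/18 → f/16 → f/14 → f/13 → f/11 → f/10.

f/10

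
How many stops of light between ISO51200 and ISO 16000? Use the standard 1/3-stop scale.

1 2/3 stops

51200 → 40000 → 32000 → 25600 → 20000 → 16000 — count the steps: 5 third-stops = 1 2/3 stops.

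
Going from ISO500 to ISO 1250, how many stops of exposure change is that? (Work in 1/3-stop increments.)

1 1/3 stops

500 → 640 → 800 → 1000 → 1250 — count the steps: 4 third-stops = 1 1/3 stops.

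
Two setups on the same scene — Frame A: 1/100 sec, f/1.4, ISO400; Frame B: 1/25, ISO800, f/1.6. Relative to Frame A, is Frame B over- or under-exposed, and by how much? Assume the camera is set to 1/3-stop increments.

2 2/3 stops brighter

Aperture: f/1.4 → f/1.6 — 1/3 stop stopped down (darker).
Shutter speed: 1/100 → 1/80 → 1/60 → 1/50 → 1/40 → 1/30 → 1/25 — 2 stops longer (brighter).
ISO: 400 → 500 → 640 → 800 — 1 stop higher (brighter).
Net: −1/3 +2 +1 = +2 2/3 stops.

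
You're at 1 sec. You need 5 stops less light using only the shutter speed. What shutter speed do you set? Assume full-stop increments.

1/30s

Shutter speed: 1 → 1/2 → 1/4 → 1/8 → 1/15 → 1/30 — 5 stops faster (darker).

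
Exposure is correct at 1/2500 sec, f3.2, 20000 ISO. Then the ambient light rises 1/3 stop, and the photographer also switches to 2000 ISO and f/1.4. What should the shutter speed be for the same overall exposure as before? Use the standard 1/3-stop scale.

Scene light: 1/3 stop brighter.
ISO: 20000 → 16000 → 12800 → 10000 → 8000 → 6400 → 5000 → 4000 → 3200 → 2500 → 2000 — 3 1/3 stops dropped (darker).
Aperture: f/3.2 → f/2.8 → f/2.5 → f/2.2 → f/2 → f/1.8 → f/1.6 → f/1.4 — 2 1/3 stops wider (brighter).
Net so far: 2/3 stop darker. Shutter speed: 1/2500 → 1/2000 → 1/1600.

1/1600s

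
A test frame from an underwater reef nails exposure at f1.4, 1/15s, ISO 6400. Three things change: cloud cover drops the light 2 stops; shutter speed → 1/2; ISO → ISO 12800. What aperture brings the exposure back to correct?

f/2.8

Scene light: 2 stops darker.
Shutter speed: 1/15 → 1/8 → 1/4 → 1/2 — 3 stops longer (brighter).
ISO: 6400 → 12800 — 1 stop raised (brighter).
Net so far: 2 stops brighter. Aperture: f/1.4 → f/2 → f/2.8.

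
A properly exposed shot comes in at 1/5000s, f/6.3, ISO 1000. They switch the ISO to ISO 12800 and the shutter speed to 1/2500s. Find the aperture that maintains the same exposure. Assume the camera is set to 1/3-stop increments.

f/32

ISO: 1000 → 1250 → 1600 → 2000 → 2500 → 3200 → 4000 → 5000 → 6400 → 8000 → 10000 → 12800 — 3 2/3 stops raised (brighter).
Shutter speed: 1/5000 → 1/4000 → 1/3200 → 1/2500 — 1 stop slower (brighter).
Net change so far: 4 2/3 stops brighter. Offset with the aperture: f/6.3 → f/7.1 → f/8 → f/9 → f/10 → f/11 → f/13 → f/14 → f/16 → f/18 → f/20 → f/22 → f/25 → f/29 → f/32.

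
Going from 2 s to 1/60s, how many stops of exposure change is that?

2 → 1 → 1/2 → 1/4 → 1/8 → 1/15 → 1/30 → 1/60 — count the steps: 7 stops.

7 stops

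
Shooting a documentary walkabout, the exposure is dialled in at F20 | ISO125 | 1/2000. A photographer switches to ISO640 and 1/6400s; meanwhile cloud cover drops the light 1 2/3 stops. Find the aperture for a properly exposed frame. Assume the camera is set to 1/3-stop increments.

f/14

Scene light: 1 2/3 stops darker.
ISO: 125 → 160 → 200 → 250 → 320 → 400 → 500 → 640 — 2 1/3 stops higher (brighter).
Shutter speed: 1/2000 → 1/2500 → 1/3200 → 1/4000 → 1/5000 → 1/6400 — 1 2/3 stops shorter (darker).
Net so far: 1 stop darker. Aperture: f/20 → f/18 → f/16 → f/14.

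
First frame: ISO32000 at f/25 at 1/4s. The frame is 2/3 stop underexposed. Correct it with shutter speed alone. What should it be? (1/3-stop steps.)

0.4 s

Underexposed by 2/3 stop → need 2/3 stop brighter.
Shutter speed: 1/4 → 0.3 → 0.4.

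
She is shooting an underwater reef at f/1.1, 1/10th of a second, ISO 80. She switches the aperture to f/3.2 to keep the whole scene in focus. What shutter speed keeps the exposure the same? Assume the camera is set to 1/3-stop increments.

Aperture: f/1.1 → f/1.2 → f/1.4 → f/1.6 → f/1.8 → f/2 → f/2.2 → f/2.5 → f/2.8 → f/3.2 — 3 stops narrower (darker).
Need 3 stops brighter from the shutter speed: 1/10 → 1/8 → 1/6 → 1/5 → 1/4 → 0.3 → 0.4 → 0.5 → 0.6 → 0.8.

0.8 s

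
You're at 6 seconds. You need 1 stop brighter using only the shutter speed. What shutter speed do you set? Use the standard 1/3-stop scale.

13 s

Shutter speed: 6 → 8 → 10 → 13 — 1 stop slower (brighter).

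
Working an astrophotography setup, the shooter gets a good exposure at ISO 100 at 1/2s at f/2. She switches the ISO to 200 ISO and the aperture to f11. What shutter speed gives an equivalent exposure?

ISO: 100 → 200 — 1 stop raised (brighter).
Aperture: f/2 → f/2.8 → f/4 → f/5.6 → f/8 → f/11 — 5 stops narrower (darker).
Net change so far: 4 stops darker. Offset with the shutter speed: 1/2 → 1 → 2 → 4 → 8.

8 s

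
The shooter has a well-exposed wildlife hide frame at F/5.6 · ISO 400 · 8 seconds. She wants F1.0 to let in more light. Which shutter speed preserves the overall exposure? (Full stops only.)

Aperture: f/5.6 → f/4 → f/2.8 → f/2 → f/1.4 → f/1.0 — 5 stops wider (brighter).
Need 5 stops darker from the shutter speed: 8 → 4 → 2 → 1 → 1/2 → 1/4.

1/4s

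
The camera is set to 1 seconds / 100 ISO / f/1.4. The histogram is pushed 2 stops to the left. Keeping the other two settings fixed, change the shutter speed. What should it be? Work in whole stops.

Underexposed by 2 stops → need 2 stops brighter.
Shutter speed: 1 → 2 → 4.

4 s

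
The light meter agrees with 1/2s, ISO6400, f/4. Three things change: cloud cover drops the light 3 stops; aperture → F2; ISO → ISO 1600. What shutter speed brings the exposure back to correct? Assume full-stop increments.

Scene light: 3 stops darker.
Aperture: f/4 → f/2.8 → f/2 — 2 stops opened up (brighter).
ISO: 6400 → 3200 → 1600 — 2 stops lower (darker).
Net so far: 3 stops darker. Shutter speed: 1/2 → 1 → 2 → 4.

4 s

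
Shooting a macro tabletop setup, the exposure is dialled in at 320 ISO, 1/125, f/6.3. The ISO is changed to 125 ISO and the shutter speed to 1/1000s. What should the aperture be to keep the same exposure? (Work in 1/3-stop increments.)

ISO: 320 → 250 → 200 → 160 → 125 — 1 1/3 stops lower (darker).
Shutter speed: 1/125 → 1/160 → 1/200 → 1/250 → 1/320 → 1/400 → 1/500 → 1/640 → 1/800 → 1/1000 — 3 stops faster (darker).
Net change so far: 4 1/3 stops darker. Offset with the aperture: f/6.3 → f/5.6 → f/5 → f/4.5 → f/4 → f/3.5 → f/3.2 → f/2.8 → f/2.5 → f/2.2 → f/2 → f/1.8 → f/1.6 → f/1.4.

f/1.4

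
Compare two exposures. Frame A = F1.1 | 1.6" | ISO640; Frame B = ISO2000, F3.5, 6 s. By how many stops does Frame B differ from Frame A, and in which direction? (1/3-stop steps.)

Aperture: f/1.1 → f/1.2 → f/1.4 → f/1.6 → f/1.8 → f/2 → f/2.2 → f/2.5 → f/2.8 → f/3.2 → f/3.5 — 3 1/3 stops narrower (darker).
Shutter speed: 1.6 → 2 → 2.5 → 3.2 → 4 → 5 → 6 — 2 stops slower (brighter).
ISO: 640 → 800 → 1000 → 1250 → 1600 → 2000 — 1 2/3 stops higher (brighter).
Net: −3 1/3 +2 +1 2/3 = +1/3 stops.

1/3 stop brighter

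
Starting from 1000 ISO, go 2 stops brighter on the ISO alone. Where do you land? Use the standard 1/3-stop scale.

ISO: 1000 → 1250 → 1600 → 2000 → 2500 → 3200 → 4000 — 2 stops raised (brighter).

ISO 4000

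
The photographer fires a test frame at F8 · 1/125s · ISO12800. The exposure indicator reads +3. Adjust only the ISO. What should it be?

ISO 1600

Overexposed by 3 stops → need 3 stops darker.
ISO: 12800 → 6400 → 3200 → 1600.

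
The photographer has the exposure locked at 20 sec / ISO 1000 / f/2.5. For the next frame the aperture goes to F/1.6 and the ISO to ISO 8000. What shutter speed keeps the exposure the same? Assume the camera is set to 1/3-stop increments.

Aperture: f/2.5 → f/2.2 → f/2 → f/1.8 → f/1.6 — 1 1/3 stops opened up (brighter).
ISO: 1000 → 1250 → 1600 → 2000 → 2500 → 3200 → 4000 → 5000 → 6400 → 8000 — 3 stops higher (brighter).
Net change so far: 4 1/3 stops brighter. Offset with the shutter speed: 20 → 15 → 13 → 10 → 8 → 6 → 5 → 4 → 3.2 → 2.5 → 2 → 1.6 → 1.3 → 1.

1 s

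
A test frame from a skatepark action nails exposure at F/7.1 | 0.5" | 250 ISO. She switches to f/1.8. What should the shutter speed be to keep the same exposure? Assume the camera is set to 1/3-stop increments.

Aperture: f/7.1 → f/6.3 → f/5.6 → f/5 → f/4.5 → f/4 → f/3.5 → f/3.2 → f/2.8 → f/2.5 → f/2.2 → f/2 → f/1.8 — 4 stops larger aperture (brighter).
Need 4 stops darker from the shutter speed: 0.5 → 0.4 → 0.3 → 1/4 → 1/5 → 1/6 → 1/8 → 1/10 → 1/13 → 1/15 → 1/20 → 1/25 → 1/30.

1/30s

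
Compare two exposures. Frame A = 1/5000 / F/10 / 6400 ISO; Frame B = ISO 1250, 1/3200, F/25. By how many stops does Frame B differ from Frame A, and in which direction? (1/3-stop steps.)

4 1/3 stops darker

Aperture: f/10 → f/11 → f/13 → f/14 → f/16 → f/18 → f/20 → f/22 → f/25 — 2 2/3 stops narrower (darker).
Shutter speed: 1/5000 → 1/4000 → 1/3200 — 2/3 stop longer (brighter).
ISO: 6400 → 5000 → 4000 → 3200 → 2500 → 2000 → 1600 → 1250 — 2 1/3 stops lower (darker).
Net: −2 2/3 +2/3 −2 1/3 = −4 1/3 stops.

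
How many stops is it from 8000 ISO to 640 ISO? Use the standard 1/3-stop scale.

8000 → 6400 → 5000 → 4000 → 3200 → 2500 → 2000 → 1600 → 1250 → 1000 → 800 → 640 — count the steps: 11 third-stops = 3 2/3 stops.

3 2/3 stops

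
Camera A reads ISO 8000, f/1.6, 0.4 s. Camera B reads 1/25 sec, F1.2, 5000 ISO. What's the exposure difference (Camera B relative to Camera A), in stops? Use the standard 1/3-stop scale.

3 1/3 stops darker

Aperture: f/1.6 → f/1.4 → f/1.2 — 2/3 stop opened up (brighter).
Shutter speed: 0.4 → 0.3 → 1/4 → 1/5 → 1/6 → 1/8 → 1/10 → 1/13 → 1/15 → 1/20 → 1/25 — 3 1/3 stops shorter (darker).
ISO: 8000 → 6400 → 5000 — 2/3 stop dropped (darker).
Net: +2/3 −3 1/3 −2/3 = −3 1/3 stops.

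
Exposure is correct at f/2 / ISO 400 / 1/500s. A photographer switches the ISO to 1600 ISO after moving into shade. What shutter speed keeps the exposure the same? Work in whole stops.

ISO: 400 → 800 → 1600 — 2 stops raised (brighter).
Need 2 stops darker from the shutter speed: 1/500 → 1/1000 → 1/2000.

1/2000s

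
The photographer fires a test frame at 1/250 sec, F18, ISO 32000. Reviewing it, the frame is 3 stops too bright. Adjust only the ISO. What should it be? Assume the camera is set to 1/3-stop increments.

Overexposed by 3 stops → need 3 stops darker.
ISO: 32000 → 25600 → 20000 → 16000 → 12800 → 10000 → 8000 → 6400 → 5000 → 4000.

ISO 4000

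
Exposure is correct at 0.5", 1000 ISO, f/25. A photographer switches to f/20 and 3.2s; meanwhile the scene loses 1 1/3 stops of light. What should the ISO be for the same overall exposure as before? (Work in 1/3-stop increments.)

ISO 250

Scene light: 1 1/3 stops darker.
Aperture: f/25 → f/22 → f/20 — 2/3 stop larger aperture (brighter).
Shutter speed: 0.5 → 0.6 → 0.8 → 1 → 1.3 → 1.6 → 2 → 2.5 → 3.2 — 2 2/3 stops longer (brighter).
Net so far: 2 stops brighter. ISO: 1000 → 800 → 640 → 500 → 400 → 320 → 250.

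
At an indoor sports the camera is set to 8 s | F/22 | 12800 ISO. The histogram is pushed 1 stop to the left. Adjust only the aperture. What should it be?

f/16

Underexposed by 1 stop → need 1 stop brighter.
Aperture: f/22 → f/16.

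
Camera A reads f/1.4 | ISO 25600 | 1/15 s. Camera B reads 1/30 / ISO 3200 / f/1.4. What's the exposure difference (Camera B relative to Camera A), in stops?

4 stops darker

Aperture: unchanged.
Shutter speed: 1/15 → 1/30 — 1 stop shorter (darker).
ISO: 25600 → 12800 → 6400 → 3200 — 3 stops lower (darker).
Net: −1 −3 = −4 stops.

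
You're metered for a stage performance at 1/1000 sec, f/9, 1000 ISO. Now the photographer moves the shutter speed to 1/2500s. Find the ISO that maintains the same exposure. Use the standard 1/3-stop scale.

ISO 2500

Shutter speed: 1/1000 → 1/1250 → 1/1600 → 1/2000 → 1/2500 — 1 1/3 stops faster (darker).
Need 1 1/3 stops brighter from the ISO: 1000 → 1250 → 1600 → 2000 → 2500.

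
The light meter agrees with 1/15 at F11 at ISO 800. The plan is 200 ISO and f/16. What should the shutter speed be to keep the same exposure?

1/2s

ISO: 800 → 400 → 200 — 2 stops lower (darker).
Aperture: f/11 → f/16 — 1 stop stopped down (darker).
Net change so far: 3 stops darker. Offset with the shutter speed: 1/15 → 1/8 → 1/4 → 1/2.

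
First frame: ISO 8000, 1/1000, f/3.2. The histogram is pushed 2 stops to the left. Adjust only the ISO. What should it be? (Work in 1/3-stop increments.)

Underexposed by 2 stops → need 2 stops brighter.
ISO: 8000 → 10000 → 12800 → 16000 → 20000 → 25600 → 32000.

ISO 32000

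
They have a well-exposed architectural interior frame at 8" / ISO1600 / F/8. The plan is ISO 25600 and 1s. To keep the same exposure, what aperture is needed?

ISO: 1600 → 3200 → 6400 → 12800 → 25600 — 4 stops higher (brighter).
Shutter speed: 8 → 4 → 2 → 1 — 3 stops faster (darker).
Net change so far: 1 stop brighter. Offset with the aperture: f/8 → f/11.

f/11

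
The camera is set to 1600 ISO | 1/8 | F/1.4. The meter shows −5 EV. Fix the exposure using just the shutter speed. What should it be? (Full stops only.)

4 s

Underexposed by 5 stops → need 5 stops brighter.
Shutter speed: 1/8 → 1/4 → 1/2 → 1 → 2 → 4.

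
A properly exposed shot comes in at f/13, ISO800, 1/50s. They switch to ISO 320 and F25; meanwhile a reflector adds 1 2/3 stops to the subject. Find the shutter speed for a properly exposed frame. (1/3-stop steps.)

1/15s

Scene light: 1 2/3 stops brighter.
ISO: 800 → 640 → 500 → 400 → 320 — 1 1/3 stops dropped (darker).
Aperture: f/13 → f/14 → f/16 → f/18 → f/20 → f/22 → f/25 — 2 stops narrower (darker).
Net so far: 1 2/3 stops darker. Shutter speed: 1/50 → 1/40 → 1/30 → 1/25 → 1/20 → 1/15.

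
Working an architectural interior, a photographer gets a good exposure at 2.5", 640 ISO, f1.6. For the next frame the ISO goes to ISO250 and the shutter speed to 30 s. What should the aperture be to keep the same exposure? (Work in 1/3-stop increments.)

f/3.5

ISO: 640 → 500 → 400 → 320 → 250 — 1 1/3 stops lower (darker).
Shutter speed: 2.5 → 3.2 → 4 → 5 → 6 → 8 → 10 → 13 → 15 → 20 → 25 → 30 — 3 2/3 stops longer (brighter).
Net change so far: 2 1/3 stops brighter. Offset with the aperture: f/1.6 → f/1.8 → f/2 → f/2.2 → f/2.5 → f/2.8 → f/3.2 → f/3.5.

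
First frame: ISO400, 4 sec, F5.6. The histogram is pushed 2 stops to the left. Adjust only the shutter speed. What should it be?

Underexposed by 2 stops → need 2 stops brighter.
Shutter speed: 4 → 8 → 15.

15 s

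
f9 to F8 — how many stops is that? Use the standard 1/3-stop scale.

f/9 → f/8 — count the steps: 1 third-stops = 1/3 stop.

1/3 stop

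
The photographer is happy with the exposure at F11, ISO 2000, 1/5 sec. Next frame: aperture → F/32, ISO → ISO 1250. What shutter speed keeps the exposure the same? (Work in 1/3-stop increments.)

2.5 s

Aperture: f/11 → f/13 → f/14 → f/16 → f/18 → f/20 → f/22 → f/25 → f/29 → f/32 — 3 stops narrower (darker).
ISO: 2000 → 1600 → 1250 — 2/3 stop dropped (darker).
Net change so far: 3 2/3 stops darker. Offset with the shutter speed: 1/5 → 1/4 → 0.3 → 0.4 → 0.5 → 0.6 → 0.8 → 1 → 1.3 → 1.6 → 2 → 2.5.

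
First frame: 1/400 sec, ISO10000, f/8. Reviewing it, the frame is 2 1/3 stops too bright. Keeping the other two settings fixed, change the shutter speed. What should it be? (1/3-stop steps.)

1/2000s

Overexposed by 2 1/3 stops → need 2 1/3 stops darker.
Shutter speed: 1/400 → 1/500 → 1/640 → 1/800 → 1/1000 → 1/1250 → 1/1600 → 1/2000.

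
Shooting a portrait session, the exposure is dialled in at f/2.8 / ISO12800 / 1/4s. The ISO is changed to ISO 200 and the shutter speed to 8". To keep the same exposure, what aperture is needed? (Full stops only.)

f/2

ISO: 12800 → 6400 → 3200 → 1600 → 800 → 400 → 200 — 6 stops dropped (darker).
Shutter speed: 1/4 → 1/2 → 1 → 2 → 4 → 8 — 5 stops slower (brighter).
Net change so far: 1 stop darker. Offset with the aperture: f/2.8 → f/2.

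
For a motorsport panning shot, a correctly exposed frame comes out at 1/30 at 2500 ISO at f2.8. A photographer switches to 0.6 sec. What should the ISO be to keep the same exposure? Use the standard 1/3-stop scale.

Shutter speed: 1/30 → 1/25 → 1/20 → 1/15 → 1/13 → 1/10 → 1/8 → 1/6 → 1/5 → 1/4 → 0.3 → 0.4 → 0.5 → 0.6 — 4 1/3 stops slower (brighter).
Need 4 1/3 stops darker from the ISO: 2500 → 2000 → 1600 → 1250 → 1000 → 800 → 640 → 500 → 400 → 320 → 250 → 200 → 160 → 125.

ISO 125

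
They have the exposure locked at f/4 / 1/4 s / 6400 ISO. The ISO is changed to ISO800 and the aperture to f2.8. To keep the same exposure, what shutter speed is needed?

ISO: 6400 → 3200 → 1600 → 800 — 3 stops dropped (darker).
Aperture: f/4 → f/2.8 — 1 stop opened up (brighter).
Net change so far: 2 stops darker. Offset with the shutter speed: 1/4 → 1/2 → 1.

1 s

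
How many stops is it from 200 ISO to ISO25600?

200 → 400 → 800 → 1600 → 3200 → 6400 → 12800 → 25600 — count the steps: 7 stops.

7 stops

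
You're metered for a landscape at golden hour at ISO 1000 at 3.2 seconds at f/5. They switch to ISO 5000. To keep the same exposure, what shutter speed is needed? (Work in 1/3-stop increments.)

ISO: 1000 → 1250 → 1600 → 2000 → 2500 → 3200 → 4000 → 5000 — 2 1/3 stops higher (brighter).
Need 2 1/3 stops darker from the shutter speed: 3.2 → 2.5 → 2 → 1.6 → 1.3 → 1 → 0.8 → 0.6.

0.6 s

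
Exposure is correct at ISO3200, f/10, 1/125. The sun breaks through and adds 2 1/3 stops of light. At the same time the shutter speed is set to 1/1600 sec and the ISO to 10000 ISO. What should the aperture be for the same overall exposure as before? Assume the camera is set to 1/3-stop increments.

f/11

Scene light: 2 1/3 stops brighter.
Shutter speed: 1/125 → 1/160 → 1/200 → 1/250 → 1/320 → 1/400 → 1/500 → 1/640 → 1/800 → 1/1000 → 1/1250 → 1/1600 — 3 2/3 stops shorter (darker).
ISO: 3200 → 4000 → 5000 → 6400 → 8000 → 10000 — 1 2/3 stops higher (brighter).
Net so far: 1/3 stop brighter. Aperture: f/10 → f/11.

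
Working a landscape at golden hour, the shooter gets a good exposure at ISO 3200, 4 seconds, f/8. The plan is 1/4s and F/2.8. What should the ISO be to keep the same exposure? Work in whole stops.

ISO 6400

Shutter speed: 4 → 2 → 1 → 1/2 → 1/4 — 4 stops shorter (darker).
Aperture: f/8 → f/5.6 → f/4 → f/2.8 — 3 stops opened up (brighter).
Net change so far: 1 stop darker. Offset with the ISO: 3200 → 6400.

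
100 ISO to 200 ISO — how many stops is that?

100 → 200 — count the steps: 1 stop.

1 stop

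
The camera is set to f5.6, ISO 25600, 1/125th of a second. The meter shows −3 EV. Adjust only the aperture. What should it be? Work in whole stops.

Underexposed by 3 stops → need 3 stops brighter.
Aperture: f/5.6 → f/4 → f/2.8 → f/2.

f/2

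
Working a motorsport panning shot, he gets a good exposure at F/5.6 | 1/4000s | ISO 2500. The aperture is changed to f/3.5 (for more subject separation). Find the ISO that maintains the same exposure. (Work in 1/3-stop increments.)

ISO 1000

Aperture: f/5.6 → f/5 → f/4.5 → f/4 → f/3.5 — 1 1/3 stops wider (brighter).
Need 1 1/3 stops darker from the ISO: 2500 → 2000 → 1600 → 1250 → 1000.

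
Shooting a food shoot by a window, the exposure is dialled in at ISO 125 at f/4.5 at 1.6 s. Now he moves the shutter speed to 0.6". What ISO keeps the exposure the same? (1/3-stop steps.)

Shutter speed: 1.6 → 1.3 → 1 → 0.8 → 0.6 — 1 1/3 stops shorter (darker).
Need 1 1/3 stops brighter from the ISO: 125 → 160 → 200 → 250 → 320.

ISO 320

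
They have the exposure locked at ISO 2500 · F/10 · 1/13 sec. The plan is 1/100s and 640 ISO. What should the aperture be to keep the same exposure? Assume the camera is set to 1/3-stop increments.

f/1.8

Shutter speed: 1/13 → 1/15 → 1/20 → 1/25 → 1/30 → 1/40 → 1/50 → 1/60 → 1/80 → 1/100 — 3 stops faster (darker).
ISO: 2500 → 2000 → 1600 → 1250 → 1000 → 800 → 640 — 2 stops dropped (darker).
Net change so far: 5 stops darker. Offset with the aperture: f/10 → f/9 → f/8 → f/7.1 → f/6.3 → f/5.6 → f/5 → f/4.5 → f/4 → f/3.5 → f/3.2 → f/2.8 → f/2.5 → f/2.2 → f/2 → f/1.8.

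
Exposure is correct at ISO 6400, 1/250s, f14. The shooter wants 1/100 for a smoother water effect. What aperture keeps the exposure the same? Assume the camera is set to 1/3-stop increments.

Shutter speed: 1/250 → 1/200 → 1/160 → 1/125 → 1/100 — 1 1/3 stops longer (brighter).
Need 1 1/3 stops darker from the aperture: f/14 → f/16 → f/18 → f/20 → f/22.

f/22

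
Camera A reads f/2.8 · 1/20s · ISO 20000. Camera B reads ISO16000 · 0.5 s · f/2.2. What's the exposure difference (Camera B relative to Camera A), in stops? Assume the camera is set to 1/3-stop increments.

Aperture: f/2.8 → f/2.5 → f/2.2 — 2/3 stop larger aperture (brighter).
Shutter speed: 1/20 → 1/15 → 1/13 → 1/10 → 1/8 → 1/6 → 1/5 → 1/4 → 0.3 → 0.4 → 0.5 — 3 1/3 stops slower (brighter).
ISO: 20000 → 16000 — 1/3 stop dropped (darker).
Net: +2/3 +3 1/3 −1/3 = +3 2/3 stops.

3 2/3 stops brighter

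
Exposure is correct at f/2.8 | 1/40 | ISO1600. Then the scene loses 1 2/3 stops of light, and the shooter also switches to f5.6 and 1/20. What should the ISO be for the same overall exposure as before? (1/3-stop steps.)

Scene light: 1 2/3 stops darker.
Aperture: f/2.8 → f/3.2 → f/3.5 → f/4 → f/4.5 → f/5 → f/5.6 — 2 stops narrower (darker).
Shutter speed: 1/40 → 1/30 → 1/25 → 1/20 — 1 stop longer (brighter).
Net so far: 2 2/3 stops darker. ISO: 1600 → 2000 → 2500 → 3200 → 4000 → 5000 → 6400 → 8000 → 10000.

ISO 10000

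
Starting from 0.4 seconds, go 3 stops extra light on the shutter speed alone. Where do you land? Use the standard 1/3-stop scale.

3.2 s

Shutter speed: 0.4 → 0.5 → 0.6 → 0.8 → 1 → 1.3 → 1.6 → 2 → 2.5 → 3.2 — 3 stops slower (brighter).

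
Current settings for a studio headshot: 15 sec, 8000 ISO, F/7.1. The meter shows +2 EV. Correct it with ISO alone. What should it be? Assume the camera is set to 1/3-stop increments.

ISO 2000

Overexposed by 2 stops → need 2 stops darker.
ISO: 8000 → 6400 → 5000 → 4000 → 3200 → 2500 → 2000.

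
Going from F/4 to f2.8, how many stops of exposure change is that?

f/4 → f/2.8 — count the steps: 1 stop.

1 stop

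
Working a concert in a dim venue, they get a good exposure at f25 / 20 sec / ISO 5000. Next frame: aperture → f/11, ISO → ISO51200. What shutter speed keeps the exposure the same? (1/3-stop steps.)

0.4 s

Aperture: f/25 → f/22 → f/20 → f/18 → f/16 → f/14 → f/13 → f/11 — 2 1/3 stops wider (brighter).
ISO: 5000 → 6400 → 8000 → 10000 → 12800 → 16000 → 20000 → 25600 → 32000 → 40000 → 51200 — 3 1/3 stops higher (brighter).
Net change so far: 5 2/3 stops brighter. Offset with the shutter speed: 20 → 15 → 13 → 10 → 8 → 6 → 5 → 4 → 3.2 → 2.5 → 2 → 1.6 → 1.3 → 1 → 0.8 → 0.6 → 0.5 → 0.4.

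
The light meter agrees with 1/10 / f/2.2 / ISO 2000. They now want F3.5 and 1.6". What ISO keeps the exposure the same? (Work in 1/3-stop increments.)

Aperture: f/2.2 → f/2.5 → f/2.8 → f/3.2 → f/3.5 — 1 1/3 stops narrower (darker).
Shutter speed: 1/10 → 1/8 → 1/6 → 1/5 → 1/4 → 0.3 → 0.4 → 0.5 → 0.6 → 0.8 → 1 → 1.3 → 1.6 — 4 stops longer (brighter).
Net change so far: 2 2/3 stops brighter. Offset with the ISO: 2000 → 1600 → 1250 → 1000 → 800 → 640 → 500 → 400 → 320.

ISO 320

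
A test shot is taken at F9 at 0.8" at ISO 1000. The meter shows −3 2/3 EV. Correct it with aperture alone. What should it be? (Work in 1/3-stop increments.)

Underexposed by 3 2/3 stops → need 3 2/3 stops brighter.
Aperture: f/9 → f/8 → f/7.1 → f/6.3 → f/5.6 → f/5 → f/4.5 → f/4 → f/3.5 → f/3.2 → f/2.8 → f/2.5.

f/2.5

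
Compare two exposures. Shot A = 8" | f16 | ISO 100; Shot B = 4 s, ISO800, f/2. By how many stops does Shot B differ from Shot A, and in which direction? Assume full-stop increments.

8 stops brighter

Aperture: f/16 → f/11 → f/8 → f/5.6 → f/4 → f/2.8 → f/2 — 6 stops opened up (brighter).
Shutter speed: 8 → 4 — 1 stop shorter (darker).
ISO: 100 → 200 → 400 → 800 — 3 stops higher (brighter).
Net: +6 −1 +3 = +8 stops.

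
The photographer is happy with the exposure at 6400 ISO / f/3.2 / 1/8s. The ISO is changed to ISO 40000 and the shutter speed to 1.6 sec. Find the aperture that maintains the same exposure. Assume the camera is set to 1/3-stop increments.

f/29

ISO: 6400 → 8000 → 10000 → 12800 → 16000 → 20000 → 25600 → 32000 → 40000 — 2 2/3 stops raised (brighter).
Shutter speed: 1/8 → 1/6 → 1/5 → 1/4 → 0.3 → 0.4 → 0.5 → 0.6 → 0.8 → 1 → 1.3 → 1.6 — 3 2/3 stops slower (brighter).
Net change so far: 6 1/3 stops brighter. Offset with the aperture: f/3.2 → f/3.5 → f/4 → f/4.5 → f/5 → f/5.6 → f/6.3 → f/7.1 → f/8 → f/9 → f/10 → f/11 → f/13 → f/14 → f/16 → f/18 → f/20 → f/22 → f/25 → f/29.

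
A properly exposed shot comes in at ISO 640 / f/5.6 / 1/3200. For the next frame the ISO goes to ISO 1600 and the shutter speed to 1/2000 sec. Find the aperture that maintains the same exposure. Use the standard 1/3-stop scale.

f/11

ISO: 640 → 800 → 1000 → 1250 → 1600 — 1 1/3 stops raised (brighter).
Shutter speed: 1/3200 → 1/2500 → 1/2000 — 2/3 stop longer (brighter).
Net change so far: 2 stops brighter. Offset with the aperture: f/5.6 → f/6.3 → f/7.1 → f/8 → f/9 → f/10 → f/11.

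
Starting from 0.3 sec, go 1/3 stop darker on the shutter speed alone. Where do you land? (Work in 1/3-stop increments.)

1/4s

Shutter speed: 0.3 → 1/4 — 1/3 stop faster (darker).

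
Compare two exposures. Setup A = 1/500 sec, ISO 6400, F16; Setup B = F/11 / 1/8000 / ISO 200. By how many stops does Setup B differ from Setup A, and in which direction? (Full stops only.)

Aperture: f/16 → f/11 — 1 stop wider (brighter).
Shutter speed: 1/500 → 1/1000 → 1/2000 → 1/4000 → 1/8000 — 4 stops shorter (darker).
ISO: 6400 → 3200 → 1600 → 800 → 400 → 200 — 5 stops dropped (darker).
Net: +1 −4 −5 = −8 stops.

8 stops darker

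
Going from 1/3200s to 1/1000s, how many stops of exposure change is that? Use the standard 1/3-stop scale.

1/3200 → 1/2500 → 1/2000 → 1/1600 → 1/1250 → 1/1000 — count the steps: 5 third-stops = 1 2/3 stops.

1 2/3 stops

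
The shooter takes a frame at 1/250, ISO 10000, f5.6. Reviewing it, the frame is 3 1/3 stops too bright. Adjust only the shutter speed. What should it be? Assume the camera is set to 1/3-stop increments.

1/2500s

Overexposed by 3 1/3 stops → need 3 1/3 stops darker.
Shutter speed: 1/250 → 1/320 → 1/400 → 1/500 → 1/640 → 1/800 → 1/1000 → 1/1250 → 1/1600 → 1/2000 → 1/2500.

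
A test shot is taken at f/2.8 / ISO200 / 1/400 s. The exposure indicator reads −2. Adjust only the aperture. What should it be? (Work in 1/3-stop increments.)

f/1.4

Underexposed by 2 stops → need 2 stops brighter.
Aperture: f/2.8 → f/2.5 → f/2.2 → f/2 → f/1.8 → f/1.6 → f/1.4.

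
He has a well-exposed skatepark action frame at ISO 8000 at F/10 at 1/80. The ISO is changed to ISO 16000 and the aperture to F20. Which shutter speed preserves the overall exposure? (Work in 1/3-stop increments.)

1/40s

ISO: 8000 → 10000 → 12800 → 16000 — 1 stop higher (brighter).
Aperture: f/10 → f/11 → f/13 → f/14 → f/16 → f/18 → f/20 — 2 stops stopped down (darker).
Net change so far: 1 stop darker. Offset with the shutter speed: 1/80 → 1/60 → 1/50 → 1/40.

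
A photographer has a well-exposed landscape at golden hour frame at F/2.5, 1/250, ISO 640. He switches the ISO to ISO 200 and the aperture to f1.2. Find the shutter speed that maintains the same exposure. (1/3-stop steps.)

ISO: 640 → 500 → 400 → 320 → 250 → 200 — 1 2/3 stops dropped (darker).
Aperture: f/2.5 → f/2.2 → f/2 → f/1.8 → f/1.6 → f/1.4 → f/1.2 — 2 stops wider (brighter).
Net change so far: 1/3 stop brighter. Offset with the shutter speed: 1/250 → 1/320.

1/320s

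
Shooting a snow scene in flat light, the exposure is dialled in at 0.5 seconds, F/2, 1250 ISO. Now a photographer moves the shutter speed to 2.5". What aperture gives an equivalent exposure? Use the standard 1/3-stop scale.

f/4.5

Shutter speed: 0.5 → 0.6 → 0.8 → 1 → 1.3 → 1.6 → 2 → 2.5 — 2 1/3 stops longer (brighter).
Need 2 1/3 stops darker from the aperture: f/2 → f/2.2 → f/2.5 → f/2.8 → f/3.2 → f/3.5 → f/4 → f/4.5.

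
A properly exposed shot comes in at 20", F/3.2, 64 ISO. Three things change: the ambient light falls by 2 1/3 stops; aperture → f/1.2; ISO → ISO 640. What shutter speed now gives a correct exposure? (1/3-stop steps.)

1.6 s

Scene light: 2 1/3 stops darker.
Aperture: f/3.2 → f/2.8 → f/2.5 → f/2.2 → f/2 → f/1.8 → f/1.6 → f/1.4 → f/1.2 — 2 2/3 stops opened up (brighter).
ISO: 64 → 80 → 100 → 125 → 160 → 200 → 250 → 320 → 400 → 500 → 640 — 3 1/3 stops higher (brighter).
Net so far: 3 2/3 stops brighter. Shutter speed: 20 → 15 → 13 → 10 → 8 → 6 → 5 → 4 → 3.2 → 2.5 → 2 → 1.6.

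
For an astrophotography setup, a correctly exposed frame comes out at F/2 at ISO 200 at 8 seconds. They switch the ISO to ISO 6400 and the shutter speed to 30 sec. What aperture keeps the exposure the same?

f/22

ISO: 200 → 400 → 800 → 1600 → 3200 → 6400 — 5 stops raised (brighter).
Shutter speed: 8 → 15 → 30 — 2 stops slower (brighter).
Net change so far: 7 stops brighter. Offset with the aperture: f/2 → f/2.8 → f/4 → f/5.6 → f/8 → f/11 → f/16 → f/22.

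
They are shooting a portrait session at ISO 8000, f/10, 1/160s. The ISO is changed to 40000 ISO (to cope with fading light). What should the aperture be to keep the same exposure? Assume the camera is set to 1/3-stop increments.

ISO: 8000 → 10000 → 12800 → 16000 → 20000 → 25600 → 32000 → 40000 — 2 1/3 stops higher (brighter).
Need 2 1/3 stops darker from the aperture: f/10 → f/11 → f/13 → f/14 → f/16 → f/18 → f/20 → f/22.

f/22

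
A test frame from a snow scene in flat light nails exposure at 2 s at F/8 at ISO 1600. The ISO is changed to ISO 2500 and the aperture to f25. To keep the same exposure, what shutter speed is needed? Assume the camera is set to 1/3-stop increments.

ISO: 1600 → 2000 → 2500 — 2/3 stop raised (brighter).
Aperture: f/8 → f/9 → f/10 → f/11 → f/13 → f/14 → f/16 → f/18 → f/20 → f/22 → f/25 — 3 1/3 stops narrower (darker).
Net change so far: 2 2/3 stops darker. Offset with the shutter speed: 2 → 2.5 → 3.2 → 4 → 5 → 6 → 8 → 10 → 13.

13 s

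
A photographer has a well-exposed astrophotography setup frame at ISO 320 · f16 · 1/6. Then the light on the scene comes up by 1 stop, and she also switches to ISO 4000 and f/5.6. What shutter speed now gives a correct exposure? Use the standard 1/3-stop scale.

Scene light: 1 stop brighter.
ISO: 320 → 400 → 500 → 640 → 800 → 1000 → 1250 → 1600 → 2000 → 2500 → 3200 → 4000 — 3 2/3 stops raised (brighter).
Aperture: f/16 → f/14 → f/13 → f/11 → f/10 → f/9 → f/8 → f/7.1 → f/6.3 → f/5.6 — 3 stops larger aperture (brighter).
Net so far: 7 2/3 stops brighter. Shutter speed: 1/6 → 1/8 → 1/10 → 1/13 → 1/15 → 1/20 → 1/25 → 1/30 → 1/40 → 1/50 → 1/60 → 1/80 → 1/100 → 1/125 → 1/160 → 1/200 → 1/250 → 1/320 → 1/400 → 1/500 → 1/640 → 1/800 → 1/1000 → 1/1250.

1/1250s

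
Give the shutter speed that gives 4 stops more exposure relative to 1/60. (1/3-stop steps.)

1/4s

Shutter speed: 1/60 → 1/50 → 1/40 → 1/30 → 1/25 → 1/20 → 1/15 → 1/13 → 1/10 → 1/8 → 1/6 → 1/5 → 1/4 — 4 stops slower (brighter).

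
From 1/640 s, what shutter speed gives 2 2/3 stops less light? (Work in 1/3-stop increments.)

1/4000s

Shutter speed: 1/640 → 1/800 → 1/1000 → 1/1250 → 1/1600 → 1/2000 → 1/2500 → 1/3200 → 1/4000 — 2 2/3 stops shorter (darker).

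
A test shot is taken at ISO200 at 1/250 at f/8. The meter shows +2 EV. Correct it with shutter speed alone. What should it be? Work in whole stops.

Overexposed by 2 stops → need 2 stops darker.
Shutter speed: 1/250 → 1/500 → 1/1000.

1/1000s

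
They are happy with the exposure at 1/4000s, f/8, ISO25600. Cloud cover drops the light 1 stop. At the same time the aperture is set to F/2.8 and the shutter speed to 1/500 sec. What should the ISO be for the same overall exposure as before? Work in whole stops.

ISO 800

Scene light: 1 stop darker.
Aperture: f/8 → f/5.6 → f/4 → f/2.8 — 3 stops larger aperture (brighter).
Shutter speed: 1/4000 → 1/2000 → 1/1000 → 1/500 — 3 stops slower (brighter).
Net so far: 5 stops brighter. ISO: 25600 → 12800 → 6400 → 3200 → 1600 → 800.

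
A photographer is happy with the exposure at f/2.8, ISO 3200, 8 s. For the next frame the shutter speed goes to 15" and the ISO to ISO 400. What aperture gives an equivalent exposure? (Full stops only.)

Shutter speed: 8 → 15 — 1 stop longer (brighter).
ISO: 3200 → 1600 → 800 → 400 — 3 stops dropped (darker).
Net change so far: 2 stops darker. Offset with the aperture: f/2.8 → f/2 → f/1.4.

f/1.4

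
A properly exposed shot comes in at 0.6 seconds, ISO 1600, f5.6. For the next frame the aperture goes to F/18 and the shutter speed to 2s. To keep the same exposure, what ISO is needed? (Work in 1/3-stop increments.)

Aperture: f/5.6 → f/6.3 → f/7.1 → f/8 → f/9 → f/10 → f/11 → f/13 → f/14 → f/16 → f/18 — 3 1/3 stops stopped down (darker).
Shutter speed: 0.6 → 0.8 → 1 → 1.3 → 1.6 → 2 — 1 2/3 stops slower (brighter).
Net change so far: 1 2/3 stops darker. Offset with the ISO: 1600 → 2000 → 2500 → 3200 → 4000 → 5000.

ISO 5000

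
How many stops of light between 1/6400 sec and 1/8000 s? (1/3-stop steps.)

1/3 stop

1/6400 → 1/8000 — count the steps: 1 third-stops = 1/3 stop.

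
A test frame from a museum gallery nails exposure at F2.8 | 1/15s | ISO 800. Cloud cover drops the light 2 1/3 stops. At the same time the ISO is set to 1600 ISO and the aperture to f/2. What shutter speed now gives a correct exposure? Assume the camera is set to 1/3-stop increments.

1/13s

Scene light: 2 1/3 stops darker.
ISO: 800 → 1000 → 1250 → 1600 — 1 stop higher (brighter).
Aperture: f/2.8 → f/2.5 → f/2.2 → f/2 — 1 stop larger aperture (brighter).
Net so far: 1/3 stop darker. Shutter speed: 1/15 → 1/13.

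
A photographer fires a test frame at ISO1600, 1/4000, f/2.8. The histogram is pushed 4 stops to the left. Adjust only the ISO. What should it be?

ISO 25600

Underexposed by 4 stops → need 4 stops brighter.
ISO: 1600 → 3200 → 6400 → 12800 → 25600.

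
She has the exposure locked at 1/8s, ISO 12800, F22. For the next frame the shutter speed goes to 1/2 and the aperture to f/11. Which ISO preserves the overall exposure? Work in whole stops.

ISO 800

Shutter speed: 1/8 → 1/4 → 1/2 — 2 stops longer (brighter).
Aperture: f/22 → f/16 → f/11 — 2 stops opened up (brighter).
Net change so far: 4 stops brighter. Offset with the ISO: 12800 → 6400 → 3200 → 1600 → 800.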